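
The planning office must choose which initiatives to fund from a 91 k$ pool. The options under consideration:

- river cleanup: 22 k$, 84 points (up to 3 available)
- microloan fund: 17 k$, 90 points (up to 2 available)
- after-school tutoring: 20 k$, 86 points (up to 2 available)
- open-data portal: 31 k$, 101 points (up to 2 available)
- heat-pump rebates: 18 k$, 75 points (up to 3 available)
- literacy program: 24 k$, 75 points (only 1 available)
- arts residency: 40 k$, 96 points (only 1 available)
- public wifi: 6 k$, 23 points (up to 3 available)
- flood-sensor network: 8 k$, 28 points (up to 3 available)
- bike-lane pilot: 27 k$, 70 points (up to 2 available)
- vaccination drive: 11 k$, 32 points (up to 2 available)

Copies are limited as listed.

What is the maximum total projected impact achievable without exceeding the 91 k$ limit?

Density check — microloan fund 5.29, after-school tutoring 4.30, heat-pump rebates 4.17, public wifi 3.83 are the best per k$.
Taking the top-ratio projects first gives 2×microloan fund + 2×after-school tutoring + 2×public wifi for 398 (86 k$).
The 32 k$ tied up in after-school tutoring and 2×public wifi is better spent on 2×heat-pump rebates — total rises to 416 (90 k$).

416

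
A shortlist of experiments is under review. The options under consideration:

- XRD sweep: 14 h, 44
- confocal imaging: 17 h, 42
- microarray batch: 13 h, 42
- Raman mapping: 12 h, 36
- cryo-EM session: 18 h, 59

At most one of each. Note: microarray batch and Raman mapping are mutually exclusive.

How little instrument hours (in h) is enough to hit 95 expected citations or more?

Minimise h subject to total expected citations ≥ 95.
Raman mapping + cryo-EM session reaches 95 using 30 h.
No combination under 30 h hits 95.

30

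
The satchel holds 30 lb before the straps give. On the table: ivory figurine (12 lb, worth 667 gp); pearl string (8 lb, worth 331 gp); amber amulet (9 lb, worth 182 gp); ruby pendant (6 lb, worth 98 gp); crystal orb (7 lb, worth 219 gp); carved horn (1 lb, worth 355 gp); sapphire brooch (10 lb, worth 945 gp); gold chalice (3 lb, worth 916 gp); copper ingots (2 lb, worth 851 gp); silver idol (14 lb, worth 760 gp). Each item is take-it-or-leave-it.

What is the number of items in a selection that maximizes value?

Best achievable value is 3827.
One optimal bundle: carved horn + sapphire brooch + gold chalice + copper ingots + silver idol (30 lb).
Every optimal selection uses 5 items.

5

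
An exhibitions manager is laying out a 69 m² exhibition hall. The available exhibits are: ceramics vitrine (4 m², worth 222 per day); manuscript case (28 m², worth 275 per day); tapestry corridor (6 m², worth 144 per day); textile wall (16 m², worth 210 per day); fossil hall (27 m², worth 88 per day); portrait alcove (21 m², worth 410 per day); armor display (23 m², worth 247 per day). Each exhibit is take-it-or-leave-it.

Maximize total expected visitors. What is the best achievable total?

Filling by ratio: ceramics vitrine + tapestry corridor + textile wall + portrait alcove for 986, with 22 m² left unused.
Replace tapestry corridor with manuscript case: the trade gains 131 net, giving 1117 at 69 m².
Runner-up ceramics vitrine + textile wall + portrait alcove + armor display tops out at 1089.

1117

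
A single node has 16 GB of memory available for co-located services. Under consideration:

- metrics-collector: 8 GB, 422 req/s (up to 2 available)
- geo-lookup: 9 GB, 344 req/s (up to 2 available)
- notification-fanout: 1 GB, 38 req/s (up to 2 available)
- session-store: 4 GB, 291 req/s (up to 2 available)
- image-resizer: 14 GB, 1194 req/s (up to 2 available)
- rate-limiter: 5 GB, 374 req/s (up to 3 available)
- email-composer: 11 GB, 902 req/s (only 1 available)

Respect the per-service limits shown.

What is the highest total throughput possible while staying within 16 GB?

A density-first pass picks 2×notification-fanout + image-resizer — 1270 at 16 GB.
Dropping 2×notification-fanout and image-resizer frees 16 GB; slotting in rate-limiter + email-composer (16 GB) lifts the total to 1276 at 16 GB.
Every other selection either busts 16 GB or exceeds an availability limit or fails to beat 1276.

1276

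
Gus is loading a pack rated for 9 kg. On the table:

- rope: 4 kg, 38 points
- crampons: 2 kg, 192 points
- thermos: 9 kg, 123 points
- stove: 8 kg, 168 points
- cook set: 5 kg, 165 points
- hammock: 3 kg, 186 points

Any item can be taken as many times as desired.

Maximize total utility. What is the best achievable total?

The ratio ordering already packs tightly: 4×crampons, 8 kg, 768.
The spare 1 kg is too small for any remaining item, and no exchange beats 768.

768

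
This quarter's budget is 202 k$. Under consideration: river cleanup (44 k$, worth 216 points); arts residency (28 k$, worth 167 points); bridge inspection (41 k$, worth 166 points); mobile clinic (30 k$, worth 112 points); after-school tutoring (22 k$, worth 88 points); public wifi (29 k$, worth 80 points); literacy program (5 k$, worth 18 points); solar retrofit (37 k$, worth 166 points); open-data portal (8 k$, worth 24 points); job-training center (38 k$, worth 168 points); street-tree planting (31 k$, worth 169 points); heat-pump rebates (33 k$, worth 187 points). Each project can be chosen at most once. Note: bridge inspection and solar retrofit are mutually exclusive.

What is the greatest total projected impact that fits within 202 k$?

Ranking by ratio (projected impact/k$): arts residency 5.96, heat-pump rebates 5.67, street-tree planting 5.45, river cleanup 4.91.
Taking the top-ratio projects first gives river cleanup + arts residency + after-school tutoring + literacy program + solar retrofit + street-tree planting + heat-pump rebates for 1011 (200 k$).
Replace solar retrofit with job-training center: the trade gains 2 net, giving 1013 at 201 k$.
An exhaustive check of the 4096 subsets confirms 1013.

1013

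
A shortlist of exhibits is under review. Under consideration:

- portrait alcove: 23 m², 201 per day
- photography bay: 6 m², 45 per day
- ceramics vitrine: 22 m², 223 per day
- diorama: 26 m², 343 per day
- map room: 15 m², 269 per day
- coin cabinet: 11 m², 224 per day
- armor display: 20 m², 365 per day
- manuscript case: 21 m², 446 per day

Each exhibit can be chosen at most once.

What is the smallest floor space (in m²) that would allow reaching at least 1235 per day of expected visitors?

67

Need the lightest bundle worth ≥ 1235.
map room + coin cabinet + armor display + manuscript case: 1304 expected visitors at 67 m².
Any bundle with less than 67 m² falls short of 1235.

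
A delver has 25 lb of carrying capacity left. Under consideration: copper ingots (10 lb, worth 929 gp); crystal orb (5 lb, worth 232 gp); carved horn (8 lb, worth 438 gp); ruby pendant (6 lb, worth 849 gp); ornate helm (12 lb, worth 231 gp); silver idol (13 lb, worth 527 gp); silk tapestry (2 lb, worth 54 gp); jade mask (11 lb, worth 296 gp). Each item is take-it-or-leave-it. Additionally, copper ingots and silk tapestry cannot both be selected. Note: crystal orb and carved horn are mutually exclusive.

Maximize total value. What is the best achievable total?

Copper ingots + carved horn + ruby pendant uses 24 of the 25 lb and totals 2216.

2216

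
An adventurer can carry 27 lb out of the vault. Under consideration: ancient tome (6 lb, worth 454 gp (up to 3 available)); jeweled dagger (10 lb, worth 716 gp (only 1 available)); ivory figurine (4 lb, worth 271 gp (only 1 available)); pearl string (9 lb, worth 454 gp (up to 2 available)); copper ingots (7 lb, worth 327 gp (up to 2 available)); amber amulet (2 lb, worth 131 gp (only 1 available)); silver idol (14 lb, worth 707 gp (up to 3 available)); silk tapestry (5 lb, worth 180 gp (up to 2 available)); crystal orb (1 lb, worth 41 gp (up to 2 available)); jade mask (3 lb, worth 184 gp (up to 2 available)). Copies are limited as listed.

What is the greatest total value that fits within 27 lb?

The ratio ordering already packs tightly: 3×ancient tome + ivory figurine + amber amulet + jade mask, 27 lb, 1948.

1948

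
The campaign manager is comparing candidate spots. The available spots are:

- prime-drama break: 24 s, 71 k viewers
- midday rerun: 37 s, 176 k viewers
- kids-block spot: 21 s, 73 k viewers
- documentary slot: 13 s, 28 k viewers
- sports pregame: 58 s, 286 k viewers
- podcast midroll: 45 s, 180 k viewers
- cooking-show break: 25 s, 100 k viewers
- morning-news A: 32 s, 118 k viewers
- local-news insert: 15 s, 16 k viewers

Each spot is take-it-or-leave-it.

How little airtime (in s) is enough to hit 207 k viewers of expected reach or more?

57

Minimise s subject to total expected reach ≥ 207.
cooking-show break + morning-news A: 218 expected reach at 57 s.
No combination under 57 s hits 207.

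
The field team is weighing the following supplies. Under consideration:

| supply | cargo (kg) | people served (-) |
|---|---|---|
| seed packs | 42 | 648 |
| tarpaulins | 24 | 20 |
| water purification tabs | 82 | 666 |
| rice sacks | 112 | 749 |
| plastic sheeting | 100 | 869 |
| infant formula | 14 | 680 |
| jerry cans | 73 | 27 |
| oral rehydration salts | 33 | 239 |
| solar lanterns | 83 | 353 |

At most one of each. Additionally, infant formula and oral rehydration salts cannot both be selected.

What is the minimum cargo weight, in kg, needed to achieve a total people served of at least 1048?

56

Need the lightest bundle worth ≥ 1048.
seed packs + infant formula reaches 1328 using 56 kg.
No combination under 56 kg hits 1048.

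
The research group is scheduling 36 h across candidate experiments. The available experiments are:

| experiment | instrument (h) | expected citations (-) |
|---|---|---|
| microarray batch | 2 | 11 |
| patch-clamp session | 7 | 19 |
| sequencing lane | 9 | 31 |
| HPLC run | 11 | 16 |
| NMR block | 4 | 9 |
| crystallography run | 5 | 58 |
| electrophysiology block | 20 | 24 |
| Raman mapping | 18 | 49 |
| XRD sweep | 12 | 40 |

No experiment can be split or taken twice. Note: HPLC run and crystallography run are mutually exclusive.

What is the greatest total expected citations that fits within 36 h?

By expected citations per h: crystallography run 11.60, microarray batch 5.50, sequencing lane 3.44 lead.
Best packing: microarray batch + patch-clamp session + sequencing lane + crystallography run + XRD sweep — 35 h, 159 total.
Next best is microarray batch + sequencing lane + crystallography run + Raman mapping at 149 (34 h) — short by 10.

159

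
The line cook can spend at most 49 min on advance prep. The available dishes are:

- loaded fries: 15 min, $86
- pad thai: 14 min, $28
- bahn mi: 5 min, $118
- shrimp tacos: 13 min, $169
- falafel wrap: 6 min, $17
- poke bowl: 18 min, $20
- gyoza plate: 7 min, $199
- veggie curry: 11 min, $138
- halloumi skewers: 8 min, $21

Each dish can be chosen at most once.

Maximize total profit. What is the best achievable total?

645

Density check — gyoza plate 28.43, bahn mi 23.60, shrimp tacos 13.00, veggie curry 12.55 are the best per min.
Greedy by ratio would take bahn mi + shrimp tacos + falafel wrap + gyoza plate + veggie curry: 42 min used, total 641.
The 6 min tied up in falafel wrap is better spent on halloumi skewers — total rises to 645 (44 min).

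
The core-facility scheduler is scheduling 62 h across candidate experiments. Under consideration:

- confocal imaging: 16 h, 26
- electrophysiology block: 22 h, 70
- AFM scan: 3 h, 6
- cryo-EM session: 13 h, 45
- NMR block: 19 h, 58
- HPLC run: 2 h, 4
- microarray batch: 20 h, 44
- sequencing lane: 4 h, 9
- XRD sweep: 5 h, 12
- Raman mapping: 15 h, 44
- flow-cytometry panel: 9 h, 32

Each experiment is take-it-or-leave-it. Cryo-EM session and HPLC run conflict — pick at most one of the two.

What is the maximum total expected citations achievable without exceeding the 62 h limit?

197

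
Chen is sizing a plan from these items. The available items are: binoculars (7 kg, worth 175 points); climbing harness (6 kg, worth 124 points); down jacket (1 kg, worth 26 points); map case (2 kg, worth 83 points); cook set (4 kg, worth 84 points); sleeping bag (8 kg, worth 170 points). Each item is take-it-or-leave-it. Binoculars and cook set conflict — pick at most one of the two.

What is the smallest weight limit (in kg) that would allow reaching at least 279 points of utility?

10

Need the lightest bundle worth ≥ 279.
binoculars + down jacket + map case: 284 utility at 10 kg.
No combination under 10 kg hits 279.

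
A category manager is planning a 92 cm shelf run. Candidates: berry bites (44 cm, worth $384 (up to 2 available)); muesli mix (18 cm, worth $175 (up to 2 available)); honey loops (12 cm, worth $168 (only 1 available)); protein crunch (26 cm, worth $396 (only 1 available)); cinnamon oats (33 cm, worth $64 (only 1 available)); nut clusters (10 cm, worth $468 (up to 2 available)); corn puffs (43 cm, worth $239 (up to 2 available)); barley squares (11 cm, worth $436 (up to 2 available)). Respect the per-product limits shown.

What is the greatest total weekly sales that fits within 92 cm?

2379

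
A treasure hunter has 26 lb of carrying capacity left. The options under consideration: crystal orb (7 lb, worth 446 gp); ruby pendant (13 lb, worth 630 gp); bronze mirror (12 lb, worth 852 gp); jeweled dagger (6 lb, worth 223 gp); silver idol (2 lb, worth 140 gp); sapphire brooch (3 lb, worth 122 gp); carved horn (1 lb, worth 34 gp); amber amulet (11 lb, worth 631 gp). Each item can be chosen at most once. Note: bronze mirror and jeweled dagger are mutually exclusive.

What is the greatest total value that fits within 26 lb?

1657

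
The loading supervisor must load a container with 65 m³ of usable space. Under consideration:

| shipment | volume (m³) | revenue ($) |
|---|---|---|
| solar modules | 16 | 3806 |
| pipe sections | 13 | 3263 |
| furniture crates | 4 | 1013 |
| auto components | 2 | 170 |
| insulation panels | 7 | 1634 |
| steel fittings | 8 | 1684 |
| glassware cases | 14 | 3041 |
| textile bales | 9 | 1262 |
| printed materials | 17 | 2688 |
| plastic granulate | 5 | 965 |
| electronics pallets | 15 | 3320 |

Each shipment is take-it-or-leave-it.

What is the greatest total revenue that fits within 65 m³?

Density check — furniture crates 253.25, pipe sections 251.00, solar modules 237.88, insulation panels 233.43 are the best per m³.
A density-first pass picks solar modules + pipe sections + furniture crates + auto components + insulation panels + steel fittings + electronics pallets — 14890 at 65 m³.
The 14 m³ tied up in furniture crates and auto components and steel fittings is better spent on glassware cases — total rises to 15064 (65 m³).

15064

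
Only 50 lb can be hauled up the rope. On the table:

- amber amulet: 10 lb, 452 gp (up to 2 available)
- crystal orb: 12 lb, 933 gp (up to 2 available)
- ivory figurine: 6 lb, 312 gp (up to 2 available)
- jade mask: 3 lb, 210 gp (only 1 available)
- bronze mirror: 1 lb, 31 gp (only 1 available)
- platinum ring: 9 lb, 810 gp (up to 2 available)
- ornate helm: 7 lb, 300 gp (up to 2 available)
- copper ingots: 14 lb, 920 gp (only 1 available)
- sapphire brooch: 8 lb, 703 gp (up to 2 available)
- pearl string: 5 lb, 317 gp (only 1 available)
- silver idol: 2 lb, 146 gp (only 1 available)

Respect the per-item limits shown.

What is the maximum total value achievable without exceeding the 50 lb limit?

4200

Greedy by ratio would take crystal orb + bronze mirror + 2×platinum ring + 2×sapphire brooch + silver idol: 49 lb used, total 4136.
The 2 lb tied up in silver idol is better spent on jade mask — total rises to 4200 (50 lb).
Every other selection either busts 50 lb or exceeds an availability limit or fails to beat 4200.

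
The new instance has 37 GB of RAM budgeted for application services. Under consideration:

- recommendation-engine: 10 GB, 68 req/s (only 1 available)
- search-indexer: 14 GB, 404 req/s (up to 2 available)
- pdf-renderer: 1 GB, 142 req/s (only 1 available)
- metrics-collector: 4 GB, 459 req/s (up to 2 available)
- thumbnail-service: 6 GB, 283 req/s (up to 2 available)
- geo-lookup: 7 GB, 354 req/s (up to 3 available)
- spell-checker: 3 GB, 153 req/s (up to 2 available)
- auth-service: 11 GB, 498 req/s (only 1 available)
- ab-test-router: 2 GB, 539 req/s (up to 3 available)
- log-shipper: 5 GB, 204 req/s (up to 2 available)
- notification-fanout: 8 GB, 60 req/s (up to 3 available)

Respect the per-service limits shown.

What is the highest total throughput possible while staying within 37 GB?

3750

The ratio heuristic lands on pdf-renderer + 2×metrics-collector + 2×geo-lookup + 2×spell-checker + 3×ab-test-router (3691) but leaves 2 GB idle.
Replace geo-lookup and spell-checker with 2×thumbnail-service: the trade gains 59 net, giving 3750 at 37 GB.
No other feasible combination exceeds 3750.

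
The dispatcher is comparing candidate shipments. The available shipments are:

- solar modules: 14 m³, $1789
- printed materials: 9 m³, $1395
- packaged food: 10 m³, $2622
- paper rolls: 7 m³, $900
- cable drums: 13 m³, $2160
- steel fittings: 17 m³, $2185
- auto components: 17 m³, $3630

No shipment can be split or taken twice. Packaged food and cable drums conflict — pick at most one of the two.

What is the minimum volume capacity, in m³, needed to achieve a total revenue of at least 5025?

26

Need the lightest bundle worth ≥ 5025.
printed materials + auto components: 5025 revenue at 26 m³.
Any bundle with less than 26 m³ falls short of 5025.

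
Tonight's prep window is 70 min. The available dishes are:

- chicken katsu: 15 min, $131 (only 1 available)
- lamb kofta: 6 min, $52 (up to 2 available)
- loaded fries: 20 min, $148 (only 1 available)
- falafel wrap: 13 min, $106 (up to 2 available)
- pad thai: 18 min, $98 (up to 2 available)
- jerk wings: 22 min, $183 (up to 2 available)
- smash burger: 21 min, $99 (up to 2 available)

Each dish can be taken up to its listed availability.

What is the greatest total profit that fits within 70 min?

578

Greedy by ratio would take chicken katsu + 2×lamb kofta + falafel wrap + jerk wings: 62 min used, total 524.
Replace chicken katsu and 2×lamb kofta with falafel wrap + jerk wings: the trade gains 54 net, giving 578 at 70 min.
No other feasible combination exceeds 578.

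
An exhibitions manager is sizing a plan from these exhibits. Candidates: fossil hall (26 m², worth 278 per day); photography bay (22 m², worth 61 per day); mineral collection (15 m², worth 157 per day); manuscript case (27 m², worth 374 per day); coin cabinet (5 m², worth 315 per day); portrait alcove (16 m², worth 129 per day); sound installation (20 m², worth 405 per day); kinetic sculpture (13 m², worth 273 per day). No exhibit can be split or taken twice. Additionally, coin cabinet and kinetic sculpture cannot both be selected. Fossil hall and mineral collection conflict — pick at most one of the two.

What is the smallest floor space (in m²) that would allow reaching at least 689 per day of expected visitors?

25

Need the lightest bundle worth ≥ 689.
Taking coin cabinet + sound installation gives 720 (≥ 689) for 25 m².
Below 25 m² the best achievable stays under 689.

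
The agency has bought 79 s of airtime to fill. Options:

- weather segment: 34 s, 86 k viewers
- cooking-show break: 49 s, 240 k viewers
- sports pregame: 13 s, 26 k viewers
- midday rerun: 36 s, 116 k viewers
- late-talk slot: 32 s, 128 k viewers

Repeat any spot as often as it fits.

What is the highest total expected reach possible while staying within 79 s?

Density check — cooking-show break 4.90, late-talk slot 4.00, midday rerun 3.22 are the best per s.
Cooking-show break + 2×sports pregame uses 75 of the 79 s and totals 292.
No other feasible combination exceeds 292.

292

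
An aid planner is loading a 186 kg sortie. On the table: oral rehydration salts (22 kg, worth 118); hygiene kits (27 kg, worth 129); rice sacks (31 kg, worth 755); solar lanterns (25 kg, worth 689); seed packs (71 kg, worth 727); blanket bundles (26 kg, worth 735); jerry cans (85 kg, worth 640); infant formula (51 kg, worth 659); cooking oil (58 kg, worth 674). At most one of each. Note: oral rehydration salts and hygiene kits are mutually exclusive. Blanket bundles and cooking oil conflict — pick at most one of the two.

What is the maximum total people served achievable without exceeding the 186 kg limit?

Best packing: hygiene kits + rice sacks + solar lanterns + seed packs + blanket bundles — 180 kg, 3035 total.

3035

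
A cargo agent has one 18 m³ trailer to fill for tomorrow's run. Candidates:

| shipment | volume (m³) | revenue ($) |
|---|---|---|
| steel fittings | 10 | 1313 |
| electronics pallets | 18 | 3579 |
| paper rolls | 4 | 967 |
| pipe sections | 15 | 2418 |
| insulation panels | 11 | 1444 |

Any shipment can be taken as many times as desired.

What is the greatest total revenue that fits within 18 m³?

3868

The ratio ordering already packs tightly: 4×paper rolls, 16 m³, 3868.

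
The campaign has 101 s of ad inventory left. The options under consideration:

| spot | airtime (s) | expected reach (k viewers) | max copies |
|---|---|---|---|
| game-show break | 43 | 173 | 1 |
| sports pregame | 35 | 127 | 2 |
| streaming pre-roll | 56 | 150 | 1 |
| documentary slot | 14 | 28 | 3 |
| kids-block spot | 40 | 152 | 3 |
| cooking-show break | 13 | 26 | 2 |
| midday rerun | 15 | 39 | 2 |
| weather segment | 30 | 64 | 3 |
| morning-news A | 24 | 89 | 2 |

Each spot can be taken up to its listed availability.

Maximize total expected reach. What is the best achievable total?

Density check — game-show break 4.02, kids-block spot 3.80, morning-news A 3.71, sports pregame 3.63 are the best per s.
Filling by ratio: game-show break + kids-block spot + midday rerun for 364, with 3 s left unused.
The 58 s tied up in game-show break and midday rerun is better spent on sports pregame + morning-news A — total rises to 368 (99 s).

368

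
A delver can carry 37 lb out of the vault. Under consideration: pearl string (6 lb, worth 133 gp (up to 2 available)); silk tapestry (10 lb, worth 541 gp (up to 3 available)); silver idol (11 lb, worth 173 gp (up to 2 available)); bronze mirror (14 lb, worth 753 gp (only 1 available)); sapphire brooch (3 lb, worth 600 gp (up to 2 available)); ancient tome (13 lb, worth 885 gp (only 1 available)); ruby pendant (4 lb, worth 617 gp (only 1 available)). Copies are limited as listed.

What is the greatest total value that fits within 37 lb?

3455

A density-first pass picks silk tapestry + 2×sapphire brooch + ancient tome + ruby pendant — 3243 at 33 lb.
Replace silk tapestry with bronze mirror: the trade gains 212 net, giving 3455 at 37 lb.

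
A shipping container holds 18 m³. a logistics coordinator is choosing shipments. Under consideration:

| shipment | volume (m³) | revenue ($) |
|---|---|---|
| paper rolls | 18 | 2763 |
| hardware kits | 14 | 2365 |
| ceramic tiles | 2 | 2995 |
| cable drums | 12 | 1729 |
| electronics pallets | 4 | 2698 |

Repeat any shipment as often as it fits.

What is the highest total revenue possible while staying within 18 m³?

26955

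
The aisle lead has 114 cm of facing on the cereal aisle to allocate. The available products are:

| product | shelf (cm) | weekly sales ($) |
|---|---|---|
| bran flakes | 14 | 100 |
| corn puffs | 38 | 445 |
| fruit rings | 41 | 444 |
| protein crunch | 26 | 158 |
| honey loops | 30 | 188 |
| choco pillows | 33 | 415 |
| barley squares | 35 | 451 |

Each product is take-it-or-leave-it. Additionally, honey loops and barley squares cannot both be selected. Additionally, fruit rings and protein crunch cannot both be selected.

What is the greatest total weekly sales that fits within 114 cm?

1340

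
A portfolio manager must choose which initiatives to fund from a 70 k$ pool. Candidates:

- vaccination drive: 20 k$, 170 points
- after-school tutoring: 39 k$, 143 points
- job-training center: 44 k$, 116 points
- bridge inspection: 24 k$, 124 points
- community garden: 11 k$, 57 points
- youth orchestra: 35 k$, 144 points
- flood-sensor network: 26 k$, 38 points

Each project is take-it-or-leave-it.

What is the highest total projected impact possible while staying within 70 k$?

371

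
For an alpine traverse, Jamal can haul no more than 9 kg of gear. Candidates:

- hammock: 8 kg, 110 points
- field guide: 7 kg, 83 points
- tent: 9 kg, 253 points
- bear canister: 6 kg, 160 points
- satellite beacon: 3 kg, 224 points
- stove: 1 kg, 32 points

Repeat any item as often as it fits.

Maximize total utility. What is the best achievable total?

672

Taking 3×satellite beacon: 9 kg used, 672 in utility.
That's the maximum — no swap from here does better than 672.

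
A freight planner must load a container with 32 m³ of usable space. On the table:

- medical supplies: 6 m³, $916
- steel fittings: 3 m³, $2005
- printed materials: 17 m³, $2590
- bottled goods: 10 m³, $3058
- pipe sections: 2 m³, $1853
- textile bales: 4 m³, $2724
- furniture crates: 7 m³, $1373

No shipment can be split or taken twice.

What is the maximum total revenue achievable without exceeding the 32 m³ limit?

11929

By revenue per m³: pipe sections 926.50, textile bales 681.00, steel fittings 668.33 lead.
Best packing: medical supplies + steel fittings + bottled goods + pipe sections + textile bales + furniture crates — 32 m³, 11929 total.
The closest alternative, steel fittings + bottled goods + pipe sections + textile bales + furniture crates, reaches only 11013.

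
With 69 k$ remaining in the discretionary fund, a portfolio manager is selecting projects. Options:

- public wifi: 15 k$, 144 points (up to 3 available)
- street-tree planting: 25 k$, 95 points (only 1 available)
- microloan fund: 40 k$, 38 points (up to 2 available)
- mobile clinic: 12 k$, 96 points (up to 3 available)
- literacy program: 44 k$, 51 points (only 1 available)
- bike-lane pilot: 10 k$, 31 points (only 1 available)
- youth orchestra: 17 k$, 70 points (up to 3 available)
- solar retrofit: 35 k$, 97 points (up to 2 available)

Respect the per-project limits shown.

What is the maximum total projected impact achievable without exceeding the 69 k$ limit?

Ranking by ratio (projected impact/k$): public wifi 9.60, mobile clinic 8.00, youth orchestra 4.12.
The ratio ordering already packs tightly: 3×public wifi + 2×mobile clinic, 69 k$, 624.

624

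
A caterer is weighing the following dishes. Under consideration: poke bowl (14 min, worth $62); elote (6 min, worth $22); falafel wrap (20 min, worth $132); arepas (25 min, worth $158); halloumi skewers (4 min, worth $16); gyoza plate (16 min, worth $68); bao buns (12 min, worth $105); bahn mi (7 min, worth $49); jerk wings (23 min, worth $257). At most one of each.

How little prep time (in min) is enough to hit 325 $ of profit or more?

35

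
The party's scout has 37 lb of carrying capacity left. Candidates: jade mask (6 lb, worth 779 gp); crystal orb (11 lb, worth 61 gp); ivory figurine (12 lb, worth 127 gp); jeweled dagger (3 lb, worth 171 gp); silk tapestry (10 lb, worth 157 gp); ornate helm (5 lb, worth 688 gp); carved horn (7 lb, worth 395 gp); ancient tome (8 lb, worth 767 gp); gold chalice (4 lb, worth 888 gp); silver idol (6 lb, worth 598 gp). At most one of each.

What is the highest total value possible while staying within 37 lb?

4115

Filling by ratio: jade mask + jeweled dagger + ornate helm + ancient tome + gold chalice + silver idol for 3891, with 5 lb left unused.
The 3 lb tied up in jeweled dagger is better spent on carved horn — total rises to 4115 (36 lb).
The spare 1 lb is too small for any remaining item, and no exchange beats 4115.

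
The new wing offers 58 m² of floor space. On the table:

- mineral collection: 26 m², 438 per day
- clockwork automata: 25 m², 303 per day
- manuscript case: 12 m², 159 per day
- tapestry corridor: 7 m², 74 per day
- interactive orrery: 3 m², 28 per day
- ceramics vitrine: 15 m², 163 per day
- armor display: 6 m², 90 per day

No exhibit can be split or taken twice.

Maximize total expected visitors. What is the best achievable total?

831

Taking the top-ratio exhibits first gives mineral collection + manuscript case + tapestry corridor + interactive orrery + armor display for 789 (54 m²).
The 22 m² tied up in manuscript case and tapestry corridor and interactive orrery is better spent on clockwork automata — total rises to 831 (57 m²).
That's the maximum — no swap from here does better than 831.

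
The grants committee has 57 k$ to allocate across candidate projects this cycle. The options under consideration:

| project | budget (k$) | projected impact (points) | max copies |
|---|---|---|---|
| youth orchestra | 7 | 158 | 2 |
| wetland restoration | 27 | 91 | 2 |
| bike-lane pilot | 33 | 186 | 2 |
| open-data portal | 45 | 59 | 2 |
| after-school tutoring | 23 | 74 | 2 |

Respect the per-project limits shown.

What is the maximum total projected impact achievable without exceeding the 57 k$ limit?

502

Best packing: 2×youth orchestra + bike-lane pilot — 47 k$, 502 total.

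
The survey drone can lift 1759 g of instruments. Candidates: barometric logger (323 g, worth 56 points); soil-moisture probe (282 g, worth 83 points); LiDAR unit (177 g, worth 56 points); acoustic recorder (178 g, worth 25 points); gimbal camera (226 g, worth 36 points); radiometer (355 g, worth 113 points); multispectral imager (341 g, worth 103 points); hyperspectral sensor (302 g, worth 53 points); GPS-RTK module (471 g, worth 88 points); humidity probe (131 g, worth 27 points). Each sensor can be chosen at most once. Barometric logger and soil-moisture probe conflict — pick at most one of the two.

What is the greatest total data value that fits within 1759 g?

Taking soil-moisture probe + LiDAR unit + radiometer + multispectral imager + GPS-RTK module + humidity probe: 1757 g used, 470 in data value.
An exhaustive check of the 1024 subsets confirms 470.

470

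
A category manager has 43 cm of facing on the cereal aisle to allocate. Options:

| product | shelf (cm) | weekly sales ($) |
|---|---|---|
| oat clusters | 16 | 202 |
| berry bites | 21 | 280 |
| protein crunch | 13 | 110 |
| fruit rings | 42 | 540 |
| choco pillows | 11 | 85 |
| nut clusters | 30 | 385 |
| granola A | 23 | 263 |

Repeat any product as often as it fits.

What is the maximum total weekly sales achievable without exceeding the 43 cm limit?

560

The ratio ordering already packs tightly: 2×berry bites, 42 cm, 560.
The spare 1 cm is too small for any remaining product, and no exchange beats 560.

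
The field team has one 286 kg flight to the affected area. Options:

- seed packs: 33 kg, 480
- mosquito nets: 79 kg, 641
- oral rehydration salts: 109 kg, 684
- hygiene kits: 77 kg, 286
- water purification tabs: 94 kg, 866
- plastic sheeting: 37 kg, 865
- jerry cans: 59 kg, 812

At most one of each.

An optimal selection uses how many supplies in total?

4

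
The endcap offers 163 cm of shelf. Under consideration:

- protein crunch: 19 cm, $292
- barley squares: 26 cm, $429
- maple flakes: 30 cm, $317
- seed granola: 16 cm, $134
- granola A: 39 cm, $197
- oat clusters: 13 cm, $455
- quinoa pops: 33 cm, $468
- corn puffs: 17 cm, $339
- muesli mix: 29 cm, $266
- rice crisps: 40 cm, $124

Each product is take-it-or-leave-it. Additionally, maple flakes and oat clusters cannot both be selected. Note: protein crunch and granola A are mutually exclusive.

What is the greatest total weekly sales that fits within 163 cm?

Taking protein crunch + barley squares + seed granola + oat clusters + quinoa pops + corn puffs + muesli mix: 153 cm used, 2383 in weekly sales.

2383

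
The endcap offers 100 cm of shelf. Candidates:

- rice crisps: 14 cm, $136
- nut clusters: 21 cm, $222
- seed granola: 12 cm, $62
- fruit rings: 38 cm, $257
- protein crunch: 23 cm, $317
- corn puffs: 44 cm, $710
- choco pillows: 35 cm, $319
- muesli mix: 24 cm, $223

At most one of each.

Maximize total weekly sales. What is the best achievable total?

The ratio ordering already packs tightly: nut clusters + seed granola + protein crunch + corn puffs, 100 cm, 1311.
An exhaustive check of the 256 subsets confirms 1311.

1311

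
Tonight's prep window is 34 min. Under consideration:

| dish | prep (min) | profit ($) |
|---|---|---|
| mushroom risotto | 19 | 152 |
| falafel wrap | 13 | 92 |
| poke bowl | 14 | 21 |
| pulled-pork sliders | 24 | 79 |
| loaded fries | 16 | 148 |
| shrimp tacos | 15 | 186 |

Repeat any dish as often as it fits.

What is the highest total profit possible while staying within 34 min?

Taking 2×shrimp tacos: 30 min used, 372 in profit.
Nothing else within 34 min beats 372.

372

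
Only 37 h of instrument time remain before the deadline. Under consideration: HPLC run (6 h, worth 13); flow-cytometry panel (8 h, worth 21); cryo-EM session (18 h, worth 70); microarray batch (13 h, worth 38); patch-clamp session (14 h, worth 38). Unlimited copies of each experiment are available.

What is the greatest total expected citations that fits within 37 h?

2×cryo-EM session uses 36 of the 37 h and totals 140.
Every other selection either busts 37 h or fails to beat 140.

140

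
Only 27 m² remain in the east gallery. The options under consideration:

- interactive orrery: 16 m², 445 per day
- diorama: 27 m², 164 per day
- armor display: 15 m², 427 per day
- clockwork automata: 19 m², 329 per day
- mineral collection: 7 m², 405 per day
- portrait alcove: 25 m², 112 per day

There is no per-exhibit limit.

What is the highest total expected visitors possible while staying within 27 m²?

The ratio ordering already packs tightly: 3×mineral collection, 21 m², 1215.
That's the maximum — no swap from here does better than 1215.

1215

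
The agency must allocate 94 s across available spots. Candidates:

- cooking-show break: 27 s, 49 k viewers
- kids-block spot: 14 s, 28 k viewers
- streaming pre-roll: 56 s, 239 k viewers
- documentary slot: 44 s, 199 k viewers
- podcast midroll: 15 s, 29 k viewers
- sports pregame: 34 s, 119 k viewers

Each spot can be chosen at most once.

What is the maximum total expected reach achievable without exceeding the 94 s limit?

By expected reach per s: documentary slot 4.52, streaming pre-roll 4.27, sports pregame 3.50, kids-block spot 2.00 lead.
The ratio heuristic lands on kids-block spot + documentary slot + sports pregame (346) but leaves 2 s idle.
Dropping kids-block spot and documentary slot frees 58 s; slotting in streaming pre-roll (56 s) lifts the total to 358 at 90 s.
The closest alternative, documentary slot + podcast midroll + sports pregame, reaches only 347.

358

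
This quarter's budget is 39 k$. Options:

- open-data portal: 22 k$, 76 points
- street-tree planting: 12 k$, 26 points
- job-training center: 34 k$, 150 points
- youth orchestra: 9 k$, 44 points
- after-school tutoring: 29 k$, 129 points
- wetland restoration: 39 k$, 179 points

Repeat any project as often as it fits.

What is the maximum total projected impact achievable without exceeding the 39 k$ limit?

179

The ratio heuristic lands on 4×youth orchestra (176) but leaves 3 k$ idle.
Replace 4×youth orchestra with wetland restoration: the trade gains 3 net, giving 179 at 39 k$.
No other feasible combination exceeds 179.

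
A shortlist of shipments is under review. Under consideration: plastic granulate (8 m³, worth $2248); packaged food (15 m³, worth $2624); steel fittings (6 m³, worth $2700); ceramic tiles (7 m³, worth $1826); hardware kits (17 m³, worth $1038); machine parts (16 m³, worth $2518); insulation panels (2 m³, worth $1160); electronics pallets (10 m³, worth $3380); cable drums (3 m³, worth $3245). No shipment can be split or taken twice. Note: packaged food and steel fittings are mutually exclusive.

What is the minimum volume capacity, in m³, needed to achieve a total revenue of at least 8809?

18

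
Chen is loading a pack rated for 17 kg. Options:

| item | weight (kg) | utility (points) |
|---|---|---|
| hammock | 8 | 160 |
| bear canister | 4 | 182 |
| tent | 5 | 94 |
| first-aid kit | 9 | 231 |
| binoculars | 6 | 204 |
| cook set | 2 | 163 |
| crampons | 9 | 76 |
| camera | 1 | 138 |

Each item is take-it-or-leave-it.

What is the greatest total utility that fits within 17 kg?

714

Greedy by ratio would take bear canister + binoculars + cook set + camera: 13 kg used, total 687.
Replace binoculars with first-aid kit: the trade gains 27 net, giving 714 at 16 kg.
Runner-up bear canister + binoculars + cook set + camera tops out at 687.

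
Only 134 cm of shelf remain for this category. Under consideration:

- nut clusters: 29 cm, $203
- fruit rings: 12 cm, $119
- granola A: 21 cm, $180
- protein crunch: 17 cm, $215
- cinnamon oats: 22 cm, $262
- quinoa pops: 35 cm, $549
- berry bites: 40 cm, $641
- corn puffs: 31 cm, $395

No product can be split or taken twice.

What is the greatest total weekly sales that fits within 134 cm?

By weekly sales per cm: berry bites 16.02, quinoa pops 15.69, corn puffs 12.74 lead.
A density-first pass picks protein crunch + quinoa pops + berry bites + corn puffs — 1800 at 123 cm.
Dropping protein crunch frees 17 cm; slotting in cinnamon oats (22 cm) lifts the total to 1847 at 128 cm.

1847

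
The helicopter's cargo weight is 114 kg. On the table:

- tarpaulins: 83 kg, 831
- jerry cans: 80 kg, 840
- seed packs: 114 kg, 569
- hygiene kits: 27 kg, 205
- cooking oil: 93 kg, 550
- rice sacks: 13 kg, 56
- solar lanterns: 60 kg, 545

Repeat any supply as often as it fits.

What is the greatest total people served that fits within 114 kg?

1045

Jerry cans + hygiene kits uses 107 of the 114 kg and totals 1045.
Every other selection either busts 114 kg or fails to beat 1045.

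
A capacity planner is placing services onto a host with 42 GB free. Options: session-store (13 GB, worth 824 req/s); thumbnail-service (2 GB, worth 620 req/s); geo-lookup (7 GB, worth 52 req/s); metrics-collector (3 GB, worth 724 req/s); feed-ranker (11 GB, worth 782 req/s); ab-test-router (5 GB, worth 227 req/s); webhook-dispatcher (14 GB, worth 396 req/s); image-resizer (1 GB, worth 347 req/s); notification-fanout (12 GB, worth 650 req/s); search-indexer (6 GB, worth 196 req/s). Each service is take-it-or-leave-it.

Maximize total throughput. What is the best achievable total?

3947

By throughput per GB: image-resizer 347.00, thumbnail-service 310.00, metrics-collector 241.33 lead.
Best packing: session-store + thumbnail-service + metrics-collector + feed-ranker + image-resizer + notification-fanout — 42 GB, 3947 total.
Nothing else within 42 GB beats 3947.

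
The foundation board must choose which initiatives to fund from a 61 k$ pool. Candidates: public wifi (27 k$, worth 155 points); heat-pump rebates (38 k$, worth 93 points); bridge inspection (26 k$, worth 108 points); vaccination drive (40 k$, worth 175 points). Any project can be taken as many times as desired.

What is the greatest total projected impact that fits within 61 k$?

310

Taking 2×public wifi: 54 k$ used, 310 in projected impact.
No other feasible combination exceeds 310.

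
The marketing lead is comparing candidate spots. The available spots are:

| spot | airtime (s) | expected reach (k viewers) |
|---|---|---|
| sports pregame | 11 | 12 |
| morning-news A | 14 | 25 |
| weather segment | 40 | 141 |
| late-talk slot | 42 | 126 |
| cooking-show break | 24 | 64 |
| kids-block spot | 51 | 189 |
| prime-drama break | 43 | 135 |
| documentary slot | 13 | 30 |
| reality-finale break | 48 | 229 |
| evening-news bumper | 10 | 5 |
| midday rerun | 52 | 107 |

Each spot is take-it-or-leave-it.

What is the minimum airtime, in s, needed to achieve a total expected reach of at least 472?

123

Look for the lowest-airtime combination reaching 472.
Taking cooking-show break + kids-block spot + reality-finale break gives 482 (≥ 472) for 123 s.
Below 123 s the best achievable stays under 472.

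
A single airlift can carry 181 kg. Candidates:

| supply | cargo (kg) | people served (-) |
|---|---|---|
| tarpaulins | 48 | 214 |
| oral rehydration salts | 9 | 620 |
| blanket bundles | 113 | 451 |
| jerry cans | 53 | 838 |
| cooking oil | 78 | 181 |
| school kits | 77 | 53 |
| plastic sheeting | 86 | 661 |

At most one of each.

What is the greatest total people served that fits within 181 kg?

2119

Ranking by ratio (people served/kg): oral rehydration salts 68.89, jerry cans 15.81, plastic sheeting 7.69, tarpaulins 4.46.
Oral rehydration salts + jerry cans + plastic sheeting uses 148 of the 181 kg and totals 2119.
Runner-up oral rehydration salts + blanket bundles + jerry cans tops out at 1909.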